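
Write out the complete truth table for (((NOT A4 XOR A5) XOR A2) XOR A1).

A5 | A4 | A2 | A1 | Output
--------------------------
0 | 0 | 0 | 0 | 1
0 | 0 | 0 | 1 | 0
0 | 0 | 1 | 0 | 0
0 | 0 | 1 | 1 | 1
0 | 1 | 0 | 0 | 0
0 | 1 | 0 | 1 | 1
0 | 1 | 1 | 0 | 1
0 | 1 | 1 | 1 | 0
1 | 0 | 0 | 0 | 0
1 | 0 | 0 | 1 | 1
1 | 0 | 1 | 0 | 1
1 | 0 | 1 | 1 | 0
1 | 1 | 0 | 0 | 1
1 | 1 | 0 | 1 | 0
1 | 1 | 1 | 0 | 0
1 | 1 | 1 | 1 | 1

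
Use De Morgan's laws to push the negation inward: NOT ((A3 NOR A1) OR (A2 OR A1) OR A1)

NOT (A3 NOR A1) AND NOT (A2 OR A1) AND NOT A1
De Morgan's: NOT(OR of terms) = AND of negations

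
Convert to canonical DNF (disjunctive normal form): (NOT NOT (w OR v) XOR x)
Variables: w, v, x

(NOT w AND NOT v AND x) OR (NOT w AND v AND NOT x) OR (w AND NOT v AND NOT x) OR (w AND v AND NOT x)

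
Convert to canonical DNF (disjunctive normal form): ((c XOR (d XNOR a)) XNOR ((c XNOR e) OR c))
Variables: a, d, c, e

(NOT a AND NOT d AND NOT c AND NOT e) OR (NOT a AND d AND NOT c AND e) OR (NOT a AND d AND c AND NOT e) OR (NOT a AND d AND c AND e) OR (a AND NOT d AND NOT c AND e) OR (a AND NOT d AND c AND NOT e) OR (a AND NOT d AND c AND e) OR (a AND d AND NOT c AND NOT e)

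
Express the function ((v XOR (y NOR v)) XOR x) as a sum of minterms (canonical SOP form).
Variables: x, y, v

Σm(0, 1, 3, 6) = (NOT x AND NOT y AND NOT v) OR (NOT x AND NOT y AND v) OR (NOT x AND y AND v) OR (x AND y AND NOT v)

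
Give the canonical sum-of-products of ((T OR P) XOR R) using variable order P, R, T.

Σm(1, 2, 4, 5) = (NOT P AND NOT R AND T) OR (NOT P AND R AND NOT T) OR (P AND NOT R AND NOT T) OR (P AND NOT R AND T)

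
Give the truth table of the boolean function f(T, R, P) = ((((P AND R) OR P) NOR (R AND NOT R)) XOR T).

T | R | P | Output
------------------
0 | 0 | 0 | 1
0 | 0 | 1 | 0
0 | 1 | 0 | 1
0 | 1 | 1 | 0
1 | 0 | 0 | 0
1 | 0 | 1 | 1
1 | 1 | 0 | 0
1 | 1 | 1 | 1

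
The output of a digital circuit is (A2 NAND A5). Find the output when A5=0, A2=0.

Substituting: (0 NAND 0)
= 1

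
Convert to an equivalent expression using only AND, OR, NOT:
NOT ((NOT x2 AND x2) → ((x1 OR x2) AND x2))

(NOT x2 AND x2) AND NOT ((x1 OR x2) AND x2)
(Negated implication: NOT(A → B) = A AND NOT B)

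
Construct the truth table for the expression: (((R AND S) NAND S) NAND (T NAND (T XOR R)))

R | T | S | Output
------------------
0 | 0 | 0 | 0
0 | 0 | 1 | 0
0 | 1 | 0 | 1
0 | 1 | 1 | 1
1 | 0 | 0 | 0
1 | 0 | 1 | 1
1 | 1 | 0 | 0
1 | 1 | 1 | 1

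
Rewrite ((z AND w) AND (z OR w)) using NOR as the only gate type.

((((z NOR z) NOR (w NOR w)) NOR ((z NOR z) NOR (w NOR w))) NOR (((z NOR w) NOR (z NOR w)) NOR ((z NOR w) NOR (z NOR w))))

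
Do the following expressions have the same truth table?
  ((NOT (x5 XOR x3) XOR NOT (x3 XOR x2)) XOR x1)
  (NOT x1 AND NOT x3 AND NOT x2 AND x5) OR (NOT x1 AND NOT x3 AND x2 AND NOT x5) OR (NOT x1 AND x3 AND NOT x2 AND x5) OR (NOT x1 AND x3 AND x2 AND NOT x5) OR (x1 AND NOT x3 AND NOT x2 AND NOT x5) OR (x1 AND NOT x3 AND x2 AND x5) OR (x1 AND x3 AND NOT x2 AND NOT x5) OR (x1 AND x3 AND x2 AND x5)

Yes, they are equivalent — the two output columns agree on all 16 assignments:
x1 | x3 | x2 | x5 | Expression 1 | Expression 2
-----------------------------------------------
0 | 0 | 0 | 0 | 0 | 0
0 | 0 | 0 | 1 | 1 | 1
0 | 0 | 1 | 0 | 1 | 1
0 | 0 | 1 | 1 | 0 | 0
0 | 1 | 0 | 0 | 0 | 0
0 | 1 | 0 | 1 | 1 | 1
0 | 1 | 1 | 0 | 1 | 1
0 | 1 | 1 | 1 | 0 | 0
1 | 0 | 0 | 0 | 1 | 1
1 | 0 | 0 | 1 | 0 | 0
1 | 0 | 1 | 0 | 0 | 0
1 | 0 | 1 | 1 | 1 | 1
1 | 1 | 0 | 0 | 1 | 1
1 | 1 | 0 | 1 | 0 | 0
1 | 1 | 1 | 0 | 0 | 0
1 | 1 | 1 | 1 | 1 | 1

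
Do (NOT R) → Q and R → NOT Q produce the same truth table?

No, Inverse is not equivalent to original (counterexample: Q=0, R=0)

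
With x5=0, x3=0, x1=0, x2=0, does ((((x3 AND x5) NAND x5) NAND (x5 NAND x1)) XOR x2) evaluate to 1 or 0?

Substituting: ((((0 AND 0) NAND 0) NAND (0 NAND 0)) XOR 0)
= 0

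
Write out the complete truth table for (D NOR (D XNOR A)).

D | A | Output
--------------
0 | 0 | 0
0 | 1 | 1
1 | 0 | 0
1 | 1 | 0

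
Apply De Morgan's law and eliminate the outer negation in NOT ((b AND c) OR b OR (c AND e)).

NOT (b AND c) AND NOT b AND NOT (c AND e)
De Morgan's: NOT(OR of terms) = AND of negations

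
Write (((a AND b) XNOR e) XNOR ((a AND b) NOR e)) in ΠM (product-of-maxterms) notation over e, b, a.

ΠM(7) = (NOT e OR NOT b OR NOT a)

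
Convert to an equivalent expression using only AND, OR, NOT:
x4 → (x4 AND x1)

NOT x4 OR (x4 AND x1)
(Implication elimination: A → B = NOT A OR B)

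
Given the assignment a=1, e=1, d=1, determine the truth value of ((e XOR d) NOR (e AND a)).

Substituting: ((1 XOR 1) NOR (1 AND 1))
= 0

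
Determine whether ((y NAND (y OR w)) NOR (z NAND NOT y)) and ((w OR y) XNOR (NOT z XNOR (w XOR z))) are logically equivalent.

No. Counterexample: with z=0, w=0, y=0, Expression 1 = 0 but Expression 2 = 1.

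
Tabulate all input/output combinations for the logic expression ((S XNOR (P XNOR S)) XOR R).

R | P | S | Output
------------------
0 | 0 | 0 | 0
0 | 0 | 1 | 0
0 | 1 | 0 | 1
0 | 1 | 1 | 1
1 | 0 | 0 | 1
1 | 0 | 1 | 1
1 | 1 | 0 | 0
1 | 1 | 1 | 0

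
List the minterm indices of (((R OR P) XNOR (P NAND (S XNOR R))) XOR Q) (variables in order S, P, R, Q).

Σm(1, 2, 5, 6, 9, 10, 12, 15) = (NOT S AND NOT P AND NOT R AND Q) OR (NOT S AND NOT P AND R AND NOT Q) OR (NOT S AND P AND NOT R AND Q) OR (NOT S AND P AND R AND NOT Q) OR (S AND NOT P AND NOT R AND Q) OR (S AND NOT P AND R AND NOT Q) OR (S AND P AND NOT R AND NOT Q) OR (S AND P AND R AND Q)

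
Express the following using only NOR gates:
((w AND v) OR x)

((((w NOR w) NOR (v NOR v)) NOR x) NOR (((w NOR w) NOR (v NOR v)) NOR x))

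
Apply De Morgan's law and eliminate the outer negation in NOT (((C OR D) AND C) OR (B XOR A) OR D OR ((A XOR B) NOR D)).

NOT ((C OR D) AND C) AND NOT (B XOR A) AND NOT D AND NOT ((A XOR B) NOR D)
De Morgan's: NOT(OR of terms) = AND of negations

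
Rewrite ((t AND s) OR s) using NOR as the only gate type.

((((t NOR t) NOR (s NOR s)) NOR s) NOR (((t NOR t) NOR (s NOR s)) NOR s))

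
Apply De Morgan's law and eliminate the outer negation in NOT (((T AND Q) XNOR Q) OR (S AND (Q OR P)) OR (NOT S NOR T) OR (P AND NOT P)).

NOT ((T AND Q) XNOR Q) AND NOT (S AND (Q OR P)) AND NOT (NOT S NOR T) AND NOT (P AND NOT P)
De Morgan's: NOT(OR of terms) = AND of negations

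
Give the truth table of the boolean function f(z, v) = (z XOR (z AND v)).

z | v | Output
--------------
0 | 0 | 0
0 | 1 | 0
1 | 0 | 1
1 | 1 | 0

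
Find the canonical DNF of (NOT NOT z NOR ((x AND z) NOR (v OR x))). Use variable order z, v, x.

(NOT z AND NOT v AND x) OR (NOT z AND v AND NOT x) OR (NOT z AND v AND x)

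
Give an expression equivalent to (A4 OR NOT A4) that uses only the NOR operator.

((A4 NOR (A4 NOR A4)) NOR (A4 NOR (A4 NOR A4)))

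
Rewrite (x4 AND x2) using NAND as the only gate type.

((x4 NAND x2) NAND (x4 NAND x2))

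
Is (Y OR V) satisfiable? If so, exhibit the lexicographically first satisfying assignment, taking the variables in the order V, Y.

V=0, Y=1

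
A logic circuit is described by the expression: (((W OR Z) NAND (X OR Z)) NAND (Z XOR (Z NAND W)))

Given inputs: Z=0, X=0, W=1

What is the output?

Substituting: (((1 OR 0) NAND (0 OR 0)) NAND (0 XOR (0 NAND 1)))
= 0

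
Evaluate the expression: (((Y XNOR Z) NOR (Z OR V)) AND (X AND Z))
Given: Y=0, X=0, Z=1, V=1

Substituting: (((0 XNOR 1) NOR (1 OR 1)) AND (0 AND 1))
= 0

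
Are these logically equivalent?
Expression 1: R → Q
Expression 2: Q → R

No, Converse is not equivalent to original (counterexample: Q=0, R=1)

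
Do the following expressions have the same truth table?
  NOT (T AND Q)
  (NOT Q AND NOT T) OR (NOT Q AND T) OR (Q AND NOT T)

Yes, they are equivalent — the two output columns agree on all 4 assignments:
Q | T | Expression 1 | Expression 2
-----------------------------------
0 | 0 | 1 | 1
0 | 1 | 1 | 1
1 | 0 | 1 | 1
1 | 1 | 0 | 0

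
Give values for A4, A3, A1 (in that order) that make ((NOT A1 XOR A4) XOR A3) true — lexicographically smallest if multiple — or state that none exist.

A4=0, A3=0, A1=0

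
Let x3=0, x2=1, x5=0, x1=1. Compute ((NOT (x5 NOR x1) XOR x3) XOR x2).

Substituting: ((NOT (0 NOR 1) XOR 0) XOR 1)
= 0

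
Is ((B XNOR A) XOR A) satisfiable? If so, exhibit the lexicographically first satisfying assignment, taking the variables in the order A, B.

A=0, B=0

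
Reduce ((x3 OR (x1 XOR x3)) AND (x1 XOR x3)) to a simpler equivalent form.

By absorption (E AND (E OR v) = E):
= (x1 XOR x3)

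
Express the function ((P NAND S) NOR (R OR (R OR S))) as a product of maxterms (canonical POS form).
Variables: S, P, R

ΠM(0, 1, 2, 3, 4, 5, 6, 7) = (S OR P OR R) AND (S OR P OR NOT R) AND (S OR NOT P OR R) AND (S OR NOT P OR NOT R) AND (NOT S OR P OR R) AND (NOT S OR P OR NOT R) AND (NOT S OR NOT P OR R) AND (NOT S OR NOT P OR NOT R)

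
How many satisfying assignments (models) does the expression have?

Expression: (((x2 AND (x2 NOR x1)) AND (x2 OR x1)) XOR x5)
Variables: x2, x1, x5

Satisfying assignments: (0,0,1), (0,1,1), (1,0,1), (1,1,1)
Count: 4 out of 8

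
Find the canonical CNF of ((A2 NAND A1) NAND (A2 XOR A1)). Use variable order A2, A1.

(A2 OR NOT A1) AND (NOT A2 OR A1)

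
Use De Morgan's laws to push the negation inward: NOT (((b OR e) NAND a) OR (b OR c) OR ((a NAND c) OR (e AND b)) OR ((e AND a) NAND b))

NOT ((b OR e) NAND a) AND NOT (b OR c) AND NOT ((a NAND c) OR (e AND b)) AND NOT ((e AND a) NAND b)
De Morgan's: NOT(OR of terms) = AND of negations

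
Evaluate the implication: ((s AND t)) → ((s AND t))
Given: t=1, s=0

Antecedent ((s AND t)) = 0; consequent ((s AND t)) = 0.
0 → 0 = 1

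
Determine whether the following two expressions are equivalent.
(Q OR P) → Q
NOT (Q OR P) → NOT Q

No, Inverse is not equivalent to original (counterexample: Q=0, P=1)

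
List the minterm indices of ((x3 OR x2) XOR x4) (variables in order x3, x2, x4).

Σm(1, 2, 4, 6) = (NOT x3 AND NOT x2 AND x4) OR (NOT x3 AND x2 AND NOT x4) OR (x3 AND NOT x2 AND NOT x4) OR (x3 AND x2 AND NOT x4)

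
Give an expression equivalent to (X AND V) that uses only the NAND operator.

((X NAND V) NAND (X NAND V))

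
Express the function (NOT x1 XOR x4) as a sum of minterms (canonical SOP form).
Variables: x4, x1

Σm(0, 3) = (NOT x4 AND NOT x1) OR (x4 AND x1)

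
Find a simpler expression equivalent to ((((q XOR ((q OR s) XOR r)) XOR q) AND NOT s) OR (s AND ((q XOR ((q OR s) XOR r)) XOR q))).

By distribution ((E AND v) OR (E AND NOT v) = E) then XOR self-cancellation ((E XOR v) XOR v = E):
= ((q OR s) XOR r)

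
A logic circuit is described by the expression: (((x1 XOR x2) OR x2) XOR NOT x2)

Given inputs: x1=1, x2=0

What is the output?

Substituting: (((1 XOR 0) OR 0) XOR NOT 0)
= 0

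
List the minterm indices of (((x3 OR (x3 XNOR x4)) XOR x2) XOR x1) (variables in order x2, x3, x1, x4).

Σm(0, 3, 4, 5, 9, 10, 14, 15) = (NOT x2 AND NOT x3 AND NOT x1 AND NOT x4) OR (NOT x2 AND NOT x3 AND x1 AND x4) OR (NOT x2 AND x3 AND NOT x1 AND NOT x4) OR (NOT x2 AND x3 AND NOT x1 AND x4) OR (x2 AND NOT x3 AND NOT x1 AND x4) OR (x2 AND NOT x3 AND x1 AND NOT x4) OR (x2 AND x3 AND x1 AND NOT x4) OR (x2 AND x3 AND x1 AND x4)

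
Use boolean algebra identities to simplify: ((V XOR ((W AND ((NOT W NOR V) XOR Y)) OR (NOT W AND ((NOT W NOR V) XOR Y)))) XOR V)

By XOR self-cancellation ((E XOR v) XOR v = E) then distribution ((E AND v) OR (E AND NOT v) = E):
= ((NOT W NOR V) XOR Y)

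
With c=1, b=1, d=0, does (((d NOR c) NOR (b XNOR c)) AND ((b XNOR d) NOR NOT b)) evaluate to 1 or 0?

Substituting: (((0 NOR 1) NOR (1 XNOR 1)) AND ((1 XNOR 0) NOR NOT 1))
= 0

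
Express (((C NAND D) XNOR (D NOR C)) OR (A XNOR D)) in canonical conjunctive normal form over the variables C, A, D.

(C OR A OR NOT D) AND (NOT C OR NOT A OR D)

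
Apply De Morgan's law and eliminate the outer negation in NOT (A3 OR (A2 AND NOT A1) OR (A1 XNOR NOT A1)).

NOT A3 AND NOT (A2 AND NOT A1) AND NOT (A1 XNOR NOT A1)
De Morgan's: NOT(OR of terms) = AND of negations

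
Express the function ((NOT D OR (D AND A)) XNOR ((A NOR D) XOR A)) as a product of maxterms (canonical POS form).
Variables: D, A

ΠM() = TRUE (no maxterms)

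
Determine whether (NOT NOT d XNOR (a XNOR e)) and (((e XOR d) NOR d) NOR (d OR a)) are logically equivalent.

No. Counterexample: with d=0, a=1, e=0, Expression 1 = 1 but Expression 2 = 0.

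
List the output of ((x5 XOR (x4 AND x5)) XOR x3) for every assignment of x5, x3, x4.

x5 | x3 | x4 | Output
---------------------
0 | 0 | 0 | 0
0 | 0 | 1 | 0
0 | 1 | 0 | 1
0 | 1 | 1 | 1
1 | 0 | 0 | 1
1 | 0 | 1 | 0
1 | 1 | 0 | 0
1 | 1 | 1 | 1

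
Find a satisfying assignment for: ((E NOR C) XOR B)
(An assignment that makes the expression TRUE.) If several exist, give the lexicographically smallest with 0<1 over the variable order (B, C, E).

B=0, C=0, E=0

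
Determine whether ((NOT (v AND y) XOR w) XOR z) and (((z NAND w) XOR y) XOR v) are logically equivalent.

No. Counterexample: with y=0, v=0, w=0, z=1, Expression 1 = 0 but Expression 2 = 1.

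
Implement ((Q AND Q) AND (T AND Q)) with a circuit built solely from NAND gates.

((((Q NAND Q) NAND (Q NAND Q)) NAND ((T NAND Q) NAND (T NAND Q))) NAND (((Q NAND Q) NAND (Q NAND Q)) NAND ((T NAND Q) NAND (T NAND Q))))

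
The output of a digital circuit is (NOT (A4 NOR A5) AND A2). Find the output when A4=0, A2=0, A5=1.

Substituting: (NOT (0 NOR 1) AND 0)
= 0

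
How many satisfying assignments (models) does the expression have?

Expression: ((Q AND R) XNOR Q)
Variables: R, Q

Satisfying assignments: (0,0), (1,0), (1,1)
Count: 3 out of 4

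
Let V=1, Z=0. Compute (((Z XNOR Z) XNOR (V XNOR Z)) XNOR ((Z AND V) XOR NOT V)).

Substituting: (((0 XNOR 0) XNOR (1 XNOR 0)) XNOR ((0 AND 1) XOR NOT 1))
= 1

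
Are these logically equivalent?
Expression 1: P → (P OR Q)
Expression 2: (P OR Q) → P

No, Converse is not equivalent to original (counterexample: Q=1, P=0)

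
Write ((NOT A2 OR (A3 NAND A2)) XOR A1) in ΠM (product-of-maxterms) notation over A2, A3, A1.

ΠM(1, 3, 5, 6) = (A2 OR A3 OR NOT A1) AND (A2 OR NOT A3 OR NOT A1) AND (NOT A2 OR A3 OR NOT A1) AND (NOT A2 OR NOT A3 OR A1)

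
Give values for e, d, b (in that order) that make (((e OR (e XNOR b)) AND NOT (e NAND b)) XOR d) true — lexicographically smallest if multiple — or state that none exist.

e=0, d=1, b=0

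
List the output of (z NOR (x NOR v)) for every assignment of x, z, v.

x | z | v | Output
------------------
0 | 0 | 0 | 0
0 | 0 | 1 | 1
0 | 1 | 0 | 0
0 | 1 | 1 | 0
1 | 0 | 0 | 1
1 | 0 | 1 | 1
1 | 1 | 0 | 0
1 | 1 | 1 | 0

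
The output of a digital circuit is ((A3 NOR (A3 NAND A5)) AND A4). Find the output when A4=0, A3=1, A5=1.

Substituting: ((1 NOR (1 NAND 1)) AND 0)
= 0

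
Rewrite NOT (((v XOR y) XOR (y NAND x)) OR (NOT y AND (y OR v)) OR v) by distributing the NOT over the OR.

NOT ((v XOR y) XOR (y NAND x)) AND NOT (NOT y AND (y OR v)) AND NOT v
De Morgan's: NOT(OR of terms) = AND of negations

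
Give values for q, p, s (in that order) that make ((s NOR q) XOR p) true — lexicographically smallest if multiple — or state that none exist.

q=0, p=0, s=0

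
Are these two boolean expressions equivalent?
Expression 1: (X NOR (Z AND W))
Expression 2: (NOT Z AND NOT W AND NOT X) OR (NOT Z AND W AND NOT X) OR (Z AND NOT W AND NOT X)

Yes, they are equivalent — the two output columns agree on all 8 assignments:
Z | W | X | Expression 1 | Expression 2
---------------------------------------
0 | 0 | 0 | 1 | 1
0 | 0 | 1 | 0 | 0
0 | 1 | 0 | 1 | 1
0 | 1 | 1 | 0 | 0
1 | 0 | 0 | 1 | 1
1 | 0 | 1 | 0 | 0
1 | 1 | 0 | 0 | 0
1 | 1 | 1 | 0 | 0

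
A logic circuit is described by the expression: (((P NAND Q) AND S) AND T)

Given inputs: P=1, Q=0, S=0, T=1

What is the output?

Substituting: (((1 NAND 0) AND 0) AND 1)
= 0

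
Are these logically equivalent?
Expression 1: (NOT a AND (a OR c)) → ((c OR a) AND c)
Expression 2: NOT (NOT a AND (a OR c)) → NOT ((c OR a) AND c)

No, Inverse is not equivalent to original (counterexample: c=1, a=1)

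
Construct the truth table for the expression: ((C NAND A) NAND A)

C | A | Output
--------------
0 | 0 | 1
0 | 1 | 0
1 | 0 | 1
1 | 1 | 1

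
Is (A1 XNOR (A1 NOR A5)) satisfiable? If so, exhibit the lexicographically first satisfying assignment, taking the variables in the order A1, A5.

A1=0, A5=1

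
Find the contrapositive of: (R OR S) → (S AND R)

Contrapositive: NOT (S AND R) → NOT (R OR S)
Note: A statement and its contrapositive are logically equivalent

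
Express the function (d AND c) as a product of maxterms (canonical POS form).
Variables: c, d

ΠM(0, 1, 2) = (c OR d) AND (c OR NOT d) AND (NOT c OR d)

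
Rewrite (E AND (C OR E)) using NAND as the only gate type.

((E NAND ((C NAND C) NAND (E NAND E))) NAND (E NAND ((C NAND C) NAND (E NAND E))))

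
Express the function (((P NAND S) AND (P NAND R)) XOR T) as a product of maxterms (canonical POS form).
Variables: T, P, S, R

ΠM(5, 6, 7, 8, 9, 10, 11, 12) = (T OR NOT P OR S OR NOT R) AND (T OR NOT P OR NOT S OR R) AND (T OR NOT P OR NOT S OR NOT R) AND (NOT T OR P OR S OR R) AND (NOT T OR P OR S OR NOT R) AND (NOT T OR P OR NOT S OR R) AND (NOT T OR P OR NOT S OR NOT R) AND (NOT T OR NOT P OR S OR R)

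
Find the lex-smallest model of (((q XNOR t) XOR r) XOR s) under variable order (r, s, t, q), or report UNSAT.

r=0, s=0, t=0, q=0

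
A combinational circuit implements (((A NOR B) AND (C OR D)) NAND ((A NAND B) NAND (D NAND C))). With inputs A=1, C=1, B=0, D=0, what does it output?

Substituting: (((1 NOR 0) AND (1 OR 0)) NAND ((1 NAND 0) NAND (0 NAND 1)))
= 1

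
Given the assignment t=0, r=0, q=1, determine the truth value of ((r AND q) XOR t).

Substituting: ((0 AND 1) XOR 0)
= 0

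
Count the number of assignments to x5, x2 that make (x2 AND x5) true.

Satisfying assignments: (1,1)
Count: 1 out of 4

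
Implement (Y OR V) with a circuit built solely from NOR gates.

((Y NOR V) NOR (Y NOR V))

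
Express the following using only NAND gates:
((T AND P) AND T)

((((T NAND P) NAND (T NAND P)) NAND T) NAND (((T NAND P) NAND (T NAND P)) NAND T))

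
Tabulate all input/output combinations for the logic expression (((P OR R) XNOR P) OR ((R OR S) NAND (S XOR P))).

S | P | R | Output
------------------
0 | 0 | 0 | 1
0 | 0 | 1 | 1
0 | 1 | 0 | 1
0 | 1 | 1 | 1
1 | 0 | 0 | 1
1 | 0 | 1 | 0
1 | 1 | 0 | 1
1 | 1 | 1 | 1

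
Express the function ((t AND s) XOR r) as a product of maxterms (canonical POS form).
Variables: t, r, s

ΠM(0, 1, 4, 7) = (t OR r OR s) AND (t OR r OR NOT s) AND (NOT t OR r OR s) AND (NOT t OR NOT r OR NOT s)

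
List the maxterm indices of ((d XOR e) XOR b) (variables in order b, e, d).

ΠM(0, 3, 5, 6) = (b OR e OR d) AND (b OR NOT e OR NOT d) AND (NOT b OR e OR NOT d) AND (NOT b OR NOT e OR d)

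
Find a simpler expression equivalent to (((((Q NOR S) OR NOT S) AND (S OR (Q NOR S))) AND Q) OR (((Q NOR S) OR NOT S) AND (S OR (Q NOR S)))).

By absorption (E OR (E AND v) = E) then distribution ((E OR v) AND (E OR NOT v) = E):
= (Q NOR S)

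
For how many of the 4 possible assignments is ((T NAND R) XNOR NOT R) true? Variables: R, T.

Satisfying assignments: (0,0), (0,1), (1,1)
Count: 3 out of 4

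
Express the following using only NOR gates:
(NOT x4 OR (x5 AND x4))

(((x4 NOR x4) NOR ((x5 NOR x5) NOR (x4 NOR x4))) NOR ((x4 NOR x4) NOR ((x5 NOR x5) NOR (x4 NOR x4))))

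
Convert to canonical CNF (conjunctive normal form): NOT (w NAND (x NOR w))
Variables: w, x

(w OR x) AND (w OR NOT x) AND (NOT w OR x) AND (NOT w OR NOT x)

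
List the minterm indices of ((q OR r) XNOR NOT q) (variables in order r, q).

Σm(2) = (r AND NOT q)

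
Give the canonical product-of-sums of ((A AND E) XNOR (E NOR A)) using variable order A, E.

ΠM(0, 3) = (A OR E) AND (NOT A OR NOT E)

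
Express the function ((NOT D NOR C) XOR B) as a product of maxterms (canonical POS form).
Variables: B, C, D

ΠM(0, 2, 3, 5) = (B OR C OR D) AND (B OR NOT C OR D) AND (B OR NOT C OR NOT D) AND (NOT B OR C OR NOT D)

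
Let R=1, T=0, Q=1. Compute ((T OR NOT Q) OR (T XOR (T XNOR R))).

Substituting: ((0 OR NOT 1) OR (0 XOR (0 XNOR 1)))
= 0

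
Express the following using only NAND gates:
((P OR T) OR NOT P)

((((P NAND P) NAND (T NAND T)) NAND ((P NAND P) NAND (T NAND T))) NAND ((P NAND P) NAND (P NAND P)))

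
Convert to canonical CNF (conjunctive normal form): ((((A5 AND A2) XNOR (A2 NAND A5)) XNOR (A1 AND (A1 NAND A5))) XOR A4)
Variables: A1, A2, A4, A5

(A1 OR A2 OR NOT A4 OR A5) AND (A1 OR A2 OR NOT A4 OR NOT A5) AND (A1 OR NOT A2 OR NOT A4 OR A5) AND (A1 OR NOT A2 OR NOT A4 OR NOT A5) AND (NOT A1 OR A2 OR A4 OR A5) AND (NOT A1 OR A2 OR NOT A4 OR NOT A5) AND (NOT A1 OR NOT A2 OR A4 OR A5) AND (NOT A1 OR NOT A2 OR NOT A4 OR NOT A5)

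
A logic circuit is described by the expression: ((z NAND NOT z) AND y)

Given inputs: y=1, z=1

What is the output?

Substituting: ((1 NAND NOT 1) AND 1)
= 1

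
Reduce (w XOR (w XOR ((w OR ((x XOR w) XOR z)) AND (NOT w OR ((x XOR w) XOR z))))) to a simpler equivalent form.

By XOR self-cancellation ((E XOR v) XOR v = E) then distribution ((E OR v) AND (E OR NOT v) = E):
= ((x XOR w) XOR z)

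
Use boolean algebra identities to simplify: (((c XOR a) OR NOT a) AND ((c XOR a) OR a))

By distribution ((E OR v) AND (E OR NOT v) = E):
= (c XOR a)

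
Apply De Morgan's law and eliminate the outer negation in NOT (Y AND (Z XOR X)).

NOT Y OR NOT (Z XOR X)
De Morgan's: NOT(AND of terms) = OR of negations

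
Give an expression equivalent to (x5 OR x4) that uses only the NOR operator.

((x5 NOR x4) NOR (x5 NOR x4))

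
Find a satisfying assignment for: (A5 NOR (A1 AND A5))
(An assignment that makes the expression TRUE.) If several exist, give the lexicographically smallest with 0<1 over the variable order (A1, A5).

A1=0, A5=0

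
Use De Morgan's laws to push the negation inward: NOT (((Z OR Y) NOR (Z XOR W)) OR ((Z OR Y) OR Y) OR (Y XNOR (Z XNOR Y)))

NOT ((Z OR Y) NOR (Z XOR W)) AND NOT ((Z OR Y) OR Y) AND NOT (Y XNOR (Z XNOR Y))
De Morgan's: NOT(OR of terms) = AND of negations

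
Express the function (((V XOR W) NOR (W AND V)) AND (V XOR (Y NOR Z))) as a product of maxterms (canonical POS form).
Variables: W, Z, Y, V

ΠM(1, 2, 3, 4, 5, 6, 7, 8, 9, 10, 11, 12, 13, 14, 15) = (W OR Z OR Y OR NOT V) AND (W OR Z OR NOT Y OR V) AND (W OR Z OR NOT Y OR NOT V) AND (W OR NOT Z OR Y OR V) AND (W OR NOT Z OR Y OR NOT V) AND (W OR NOT Z OR NOT Y OR V) AND (W OR NOT Z OR NOT Y OR NOT V) AND (NOT W OR Z OR Y OR V) AND (NOT W OR Z OR Y OR NOT V) AND (NOT W OR Z OR NOT Y OR V) AND (NOT W OR Z OR NOT Y OR NOT V) AND (NOT W OR NOT Z OR Y OR V) AND (NOT W OR NOT Z OR Y OR NOT V) AND (NOT W OR NOT Z OR NOT Y OR V) AND (NOT W OR NOT Z OR NOT Y OR NOT V)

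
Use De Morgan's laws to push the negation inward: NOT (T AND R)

NOT T OR NOT R
De Morgan's: NOT(AND of terms) = OR of negations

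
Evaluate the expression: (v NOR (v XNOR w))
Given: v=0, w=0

Substituting: (0 NOR (0 XNOR 0))
= 0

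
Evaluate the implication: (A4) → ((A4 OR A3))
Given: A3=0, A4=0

Antecedent (A4) = 0; consequent ((A4 OR A3)) = 0.
0 → 0 = 1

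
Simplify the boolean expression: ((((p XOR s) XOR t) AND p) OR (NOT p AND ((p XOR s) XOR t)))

By distribution ((E AND v) OR (E AND NOT v) = E):
= ((p XOR s) XOR t)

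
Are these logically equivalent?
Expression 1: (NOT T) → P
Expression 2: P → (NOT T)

No, Converse is not equivalent to original (counterexample: T=0, P=0, S=0)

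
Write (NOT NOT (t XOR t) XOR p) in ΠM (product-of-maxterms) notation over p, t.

ΠM(0, 1) = (p OR t) AND (p OR NOT t)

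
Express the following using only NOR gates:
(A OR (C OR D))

((A NOR ((C NOR D) NOR (C NOR D))) NOR (A NOR ((C NOR D) NOR (C NOR D))))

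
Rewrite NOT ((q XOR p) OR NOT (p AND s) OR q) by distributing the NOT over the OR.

NOT (q XOR p) AND (p AND s) AND NOT q
De Morgan's: NOT(OR of terms) = AND of negations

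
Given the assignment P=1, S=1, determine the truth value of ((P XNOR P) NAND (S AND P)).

Substituting: ((1 XNOR 1) NAND (1 AND 1))
= 0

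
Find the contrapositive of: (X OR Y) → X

Contrapositive: NOT X → NOT (X OR Y)
Note: A statement and its contrapositive are logically equivalent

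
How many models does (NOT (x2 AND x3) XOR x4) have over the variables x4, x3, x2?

Satisfying assignments: (0,0,0), (0,0,1), (0,1,0), (1,1,1)
Count: 4 out of 8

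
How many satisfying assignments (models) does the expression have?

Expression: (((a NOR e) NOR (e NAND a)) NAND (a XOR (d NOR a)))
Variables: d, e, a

Satisfying assignments: (0,0,0), (0,0,1), (0,1,0), (1,0,0), (1,0,1), (1,1,0)
Count: 6 out of 8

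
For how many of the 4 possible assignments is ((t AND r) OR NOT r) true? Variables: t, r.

Satisfying assignments: (0,0), (1,0), (1,1)
Count: 3 out of 4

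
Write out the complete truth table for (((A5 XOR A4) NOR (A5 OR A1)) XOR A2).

A5 | A2 | A4 | A1 | Output
--------------------------
0 | 0 | 0 | 0 | 1
0 | 0 | 0 | 1 | 0
0 | 0 | 1 | 0 | 0
0 | 0 | 1 | 1 | 0
0 | 1 | 0 | 0 | 0
0 | 1 | 0 | 1 | 1
0 | 1 | 1 | 0 | 1
0 | 1 | 1 | 1 | 1
1 | 0 | 0 | 0 | 0
1 | 0 | 0 | 1 | 0
1 | 0 | 1 | 0 | 0
1 | 0 | 1 | 1 | 0
1 | 1 | 0 | 0 | 1
1 | 1 | 0 | 1 | 1
1 | 1 | 1 | 0 | 1
1 | 1 | 1 | 1 | 1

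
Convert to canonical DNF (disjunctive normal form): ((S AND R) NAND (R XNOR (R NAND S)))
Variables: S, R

(NOT S AND NOT R) OR (NOT S AND R) OR (S AND NOT R) OR (S AND R)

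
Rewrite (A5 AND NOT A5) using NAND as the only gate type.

((A5 NAND (A5 NAND A5)) NAND (A5 NAND (A5 NAND A5)))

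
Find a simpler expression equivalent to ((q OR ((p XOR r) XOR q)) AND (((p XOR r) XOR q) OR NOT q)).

By distribution ((E OR v) AND (E OR NOT v) = E):
= ((p XOR r) XOR q)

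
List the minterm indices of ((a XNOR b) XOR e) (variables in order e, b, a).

Σm(0, 3, 5, 6) = (NOT e AND NOT b AND NOT a) OR (NOT e AND b AND a) OR (e AND NOT b AND a) OR (e AND b AND NOT a)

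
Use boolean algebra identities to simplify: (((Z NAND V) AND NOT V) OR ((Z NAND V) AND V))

By distribution ((E AND v) OR (E AND NOT v) = E):
= (Z NAND V)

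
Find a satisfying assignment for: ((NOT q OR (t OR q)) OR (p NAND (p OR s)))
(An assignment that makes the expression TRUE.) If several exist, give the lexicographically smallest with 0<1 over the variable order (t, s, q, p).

t=0, s=0, q=0, p=0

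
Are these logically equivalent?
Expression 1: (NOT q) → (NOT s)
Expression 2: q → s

No, Inverse is not equivalent to original (counterexample: q=0, s=1)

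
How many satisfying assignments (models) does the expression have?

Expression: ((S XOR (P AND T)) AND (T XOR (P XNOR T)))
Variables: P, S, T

Satisfying assignments: (0,1,0), (0,1,1)
Count: 2 out of 8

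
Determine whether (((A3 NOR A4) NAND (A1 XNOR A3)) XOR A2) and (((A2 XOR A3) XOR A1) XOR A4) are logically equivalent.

No. Counterexample: with A1=0, A3=1, A4=1, A2=0, Expression 1 = 1 but Expression 2 = 0.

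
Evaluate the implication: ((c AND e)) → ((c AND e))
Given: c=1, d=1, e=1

Antecedent ((c AND e)) = 1; consequent ((c AND e)) = 1.
1 → 1 = 1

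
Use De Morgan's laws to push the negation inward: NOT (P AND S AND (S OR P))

NOT P OR NOT S OR NOT (S OR P)
De Morgan's: NOT(AND of terms) = OR of negations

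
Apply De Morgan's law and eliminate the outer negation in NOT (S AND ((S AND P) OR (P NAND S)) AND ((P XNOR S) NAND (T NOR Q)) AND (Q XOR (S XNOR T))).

NOT S OR NOT ((S AND P) OR (P NAND S)) OR NOT ((P XNOR S) NAND (T NOR Q)) OR NOT (Q XOR (S XNOR T))
De Morgan's: NOT(AND of terms) = OR of negations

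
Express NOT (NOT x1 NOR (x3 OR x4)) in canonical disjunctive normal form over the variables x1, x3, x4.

(NOT x1 AND NOT x3 AND NOT x4) OR (NOT x1 AND NOT x3 AND x4) OR (NOT x1 AND x3 AND NOT x4) OR (NOT x1 AND x3 AND x4) OR (x1 AND NOT x3 AND x4) OR (x1 AND x3 AND NOT x4) OR (x1 AND x3 AND x4)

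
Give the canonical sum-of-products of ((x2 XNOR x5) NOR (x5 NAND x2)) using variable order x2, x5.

Σm() = FALSE (no minterms)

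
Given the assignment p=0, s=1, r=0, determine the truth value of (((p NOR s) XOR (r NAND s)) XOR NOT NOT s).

Substituting: (((0 NOR 1) XOR (0 NAND 1)) XOR NOT NOT 1)
= 0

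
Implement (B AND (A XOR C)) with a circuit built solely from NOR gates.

((B NOR B) NOR (((((A NOR C) NOR (A NOR C)) NOR ((A NOR C) NOR (A NOR C))) NOR ((((A NOR A) NOR (C NOR C)) NOR ((A NOR A) NOR (C NOR C))) NOR (((A NOR A) NOR (C NOR C)) NOR ((A NOR A) NOR (C NOR C))))) NOR ((((A NOR C) NOR (A NOR C)) NOR ((A NOR C) NOR (A NOR C))) NOR ((((A NOR A) NOR (C NOR C)) NOR ((A NOR A) NOR (C NOR C))) NOR (((A NOR A) NOR (C NOR C)) NOR ((A NOR A) NOR (C NOR C)))))))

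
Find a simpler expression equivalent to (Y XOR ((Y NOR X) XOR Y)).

By XOR self-cancellation ((E XOR v) XOR v = E):
= (Y NOR X)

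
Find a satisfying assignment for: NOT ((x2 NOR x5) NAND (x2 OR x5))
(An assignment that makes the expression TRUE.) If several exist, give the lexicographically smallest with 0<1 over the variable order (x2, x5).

UNSATISFIABLE - no assignment makes this expression true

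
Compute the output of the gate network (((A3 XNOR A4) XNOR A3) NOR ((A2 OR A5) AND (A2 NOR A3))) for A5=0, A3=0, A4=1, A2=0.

Substituting: (((0 XNOR 1) XNOR 0) NOR ((0 OR 0) AND (0 NOR 0)))
= 0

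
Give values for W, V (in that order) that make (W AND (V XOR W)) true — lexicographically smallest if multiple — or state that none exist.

W=1, V=0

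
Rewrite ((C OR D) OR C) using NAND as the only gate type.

((((C NAND C) NAND (D NAND D)) NAND ((C NAND C) NAND (D NAND D))) NAND (C NAND C))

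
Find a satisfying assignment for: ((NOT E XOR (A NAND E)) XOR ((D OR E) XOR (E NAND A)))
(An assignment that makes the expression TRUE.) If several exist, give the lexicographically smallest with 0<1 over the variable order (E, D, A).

E=0, D=0, A=0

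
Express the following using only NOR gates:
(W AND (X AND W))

((W NOR W) NOR (((X NOR X) NOR (W NOR W)) NOR ((X NOR X) NOR (W NOR W))))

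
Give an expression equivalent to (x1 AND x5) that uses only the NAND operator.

((x1 NAND x5) NAND (x1 NAND x5))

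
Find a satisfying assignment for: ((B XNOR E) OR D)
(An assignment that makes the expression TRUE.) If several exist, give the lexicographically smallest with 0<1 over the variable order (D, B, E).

D=0, B=0, E=0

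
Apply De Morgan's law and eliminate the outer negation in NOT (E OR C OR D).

NOT E AND NOT C AND NOT D
De Morgan's: NOT(OR of terms) = AND of negations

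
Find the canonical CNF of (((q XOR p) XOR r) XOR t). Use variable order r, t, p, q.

(r OR t OR p OR q) AND (r OR t OR NOT p OR NOT q) AND (r OR NOT t OR p OR NOT q) AND (r OR NOT t OR NOT p OR q) AND (NOT r OR t OR p OR NOT q) AND (NOT r OR t OR NOT p OR q) AND (NOT r OR NOT t OR p OR q) AND (NOT r OR NOT t OR NOT p OR NOT q)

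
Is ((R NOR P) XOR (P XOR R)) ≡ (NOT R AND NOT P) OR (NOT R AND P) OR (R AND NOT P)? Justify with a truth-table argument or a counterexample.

Yes, they are equivalent — the two output columns agree on all 4 assignments:
R | P | Expression 1 | Expression 2
-----------------------------------
0 | 0 | 1 | 1
0 | 1 | 1 | 1
1 | 0 | 1 | 1
1 | 1 | 0 | 0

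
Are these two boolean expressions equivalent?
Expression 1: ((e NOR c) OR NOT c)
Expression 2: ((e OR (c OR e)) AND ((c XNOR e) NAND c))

No. Counterexample: with e=0, c=0, Expression 1 = 1 but Expression 2 = 0.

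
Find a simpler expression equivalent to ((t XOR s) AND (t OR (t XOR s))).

By absorption (E AND (E OR v) = E):
= (t XOR s)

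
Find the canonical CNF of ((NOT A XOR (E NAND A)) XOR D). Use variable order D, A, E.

(D OR A OR E) AND (D OR A OR NOT E) AND (D OR NOT A OR NOT E) AND (NOT D OR NOT A OR E)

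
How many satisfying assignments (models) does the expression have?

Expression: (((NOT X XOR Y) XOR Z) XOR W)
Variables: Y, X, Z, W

Satisfying assignments: (0,0,0,0), (0,0,1,1), (0,1,0,1), (0,1,1,0), (1,0,0,1), (1,0,1,0), (1,1,0,0), (1,1,1,1)
Count: 8 out of 16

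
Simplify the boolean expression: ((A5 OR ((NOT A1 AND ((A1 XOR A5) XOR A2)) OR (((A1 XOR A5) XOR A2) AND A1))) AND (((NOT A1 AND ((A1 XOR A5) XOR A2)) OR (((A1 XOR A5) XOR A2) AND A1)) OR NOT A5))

By distribution ((E OR v) AND (E OR NOT v) = E) then distribution ((E AND v) OR (E AND NOT v) = E):
= ((A1 XOR A5) XOR A2)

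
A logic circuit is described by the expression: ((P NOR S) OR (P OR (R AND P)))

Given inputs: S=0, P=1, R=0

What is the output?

Substituting: ((1 NOR 0) OR (1 OR (0 AND 1)))
= 1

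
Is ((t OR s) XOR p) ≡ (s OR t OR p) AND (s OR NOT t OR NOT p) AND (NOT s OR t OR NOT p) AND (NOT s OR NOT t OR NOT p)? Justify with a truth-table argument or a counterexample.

Yes, they are equivalent — the two output columns agree on all 8 assignments:
s | t | p | Expression 1 | Expression 2
---------------------------------------
0 | 0 | 0 | 0 | 0
0 | 0 | 1 | 1 | 1
0 | 1 | 0 | 1 | 1
0 | 1 | 1 | 0 | 0
1 | 0 | 0 | 1 | 1
1 | 0 | 1 | 0 | 0
1 | 1 | 0 | 1 | 1
1 | 1 | 1 | 0 | 0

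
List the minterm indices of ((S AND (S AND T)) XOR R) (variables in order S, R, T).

Σm(2, 3, 5, 6) = (NOT S AND R AND NOT T) OR (NOT S AND R AND T) OR (S AND NOT R AND T) OR (S AND R AND NOT T)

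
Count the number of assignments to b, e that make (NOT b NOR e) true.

Satisfying assignments: (1,0)
Count: 1 out of 4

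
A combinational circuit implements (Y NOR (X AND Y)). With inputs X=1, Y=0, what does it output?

Substituting: (0 NOR (1 AND 0))
= 1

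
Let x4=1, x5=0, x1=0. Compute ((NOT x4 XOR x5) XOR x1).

Substituting: ((NOT 1 XOR 0) XOR 0)
= 0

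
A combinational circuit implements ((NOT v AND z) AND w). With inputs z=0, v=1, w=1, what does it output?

Substituting: ((NOT 1 AND 0) AND 1)
= 0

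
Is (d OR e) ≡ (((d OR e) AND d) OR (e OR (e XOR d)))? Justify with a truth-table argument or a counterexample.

Yes, they are equivalent — the two output columns agree on all 4 assignments:
d | e | Expression 1 | Expression 2
-----------------------------------
0 | 0 | 0 | 0
0 | 1 | 1 | 1
1 | 0 | 1 | 1
1 | 1 | 1 | 1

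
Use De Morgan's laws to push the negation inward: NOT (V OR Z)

NOT V AND NOT Z
De Morgan's: NOT(OR of terms) = AND of negations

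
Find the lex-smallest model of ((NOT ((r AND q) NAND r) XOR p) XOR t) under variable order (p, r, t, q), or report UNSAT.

p=0, r=0, t=1, q=0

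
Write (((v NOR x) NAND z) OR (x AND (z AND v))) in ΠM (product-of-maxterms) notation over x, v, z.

ΠM(1) = (x OR v OR NOT z)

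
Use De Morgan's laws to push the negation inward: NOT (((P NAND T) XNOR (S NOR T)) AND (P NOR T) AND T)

NOT ((P NAND T) XNOR (S NOR T)) OR NOT (P NOR T) OR NOT T
De Morgan's: NOT(AND of terms) = OR of negations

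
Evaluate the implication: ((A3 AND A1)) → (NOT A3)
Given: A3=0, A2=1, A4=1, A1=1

Antecedent ((A3 AND A1)) = 0; consequent (NOT A3) = 1.
0 → 1 = 1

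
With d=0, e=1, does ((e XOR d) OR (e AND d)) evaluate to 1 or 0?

Substituting: ((1 XOR 0) OR (1 AND 0))
= 1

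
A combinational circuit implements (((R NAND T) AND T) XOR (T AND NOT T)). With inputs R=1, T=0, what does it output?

Substituting: (((1 NAND 0) AND 0) XOR (0 AND NOT 0))
= 0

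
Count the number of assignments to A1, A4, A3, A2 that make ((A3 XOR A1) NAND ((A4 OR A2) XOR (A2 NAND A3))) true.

Satisfying assignments: (0,0,0,0), (0,0,0,1), (0,1,0,0), (0,1,0,1), (0,1,1,0), (1,0,0,1), (1,0,1,0), (1,0,1,1), (1,1,0,0), (1,1,0,1), (1,1,1,0), (1,1,1,1)
Count: 12 out of 16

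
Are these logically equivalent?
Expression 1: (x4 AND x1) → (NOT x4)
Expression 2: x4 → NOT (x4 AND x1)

Yes, Contrapositive is always equivalent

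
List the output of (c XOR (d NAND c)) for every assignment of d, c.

d | c | Output
--------------
0 | 0 | 1
0 | 1 | 0
1 | 0 | 1
1 | 1 | 1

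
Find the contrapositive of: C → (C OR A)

Contrapositive: NOT (C OR A) → NOT C
Note: A statement and its contrapositive are logically equivalent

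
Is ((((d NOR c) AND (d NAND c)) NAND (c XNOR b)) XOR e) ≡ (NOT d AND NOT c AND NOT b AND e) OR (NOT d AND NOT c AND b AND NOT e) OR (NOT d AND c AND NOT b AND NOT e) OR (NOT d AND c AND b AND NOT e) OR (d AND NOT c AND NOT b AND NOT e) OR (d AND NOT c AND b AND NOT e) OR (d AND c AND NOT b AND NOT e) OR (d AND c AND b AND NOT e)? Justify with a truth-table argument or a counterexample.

Yes, they are equivalent — the two output columns agree on all 16 assignments:
d | c | b | e | Expression 1 | Expression 2
-------------------------------------------
0 | 0 | 0 | 0 | 0 | 0
0 | 0 | 0 | 1 | 1 | 1
0 | 0 | 1 | 0 | 1 | 1
0 | 0 | 1 | 1 | 0 | 0
0 | 1 | 0 | 0 | 1 | 1
0 | 1 | 0 | 1 | 0 | 0
0 | 1 | 1 | 0 | 1 | 1
0 | 1 | 1 | 1 | 0 | 0
1 | 0 | 0 | 0 | 1 | 1
1 | 0 | 0 | 1 | 0 | 0
1 | 0 | 1 | 0 | 1 | 1
1 | 0 | 1 | 1 | 0 | 0
1 | 1 | 0 | 0 | 1 | 1
1 | 1 | 0 | 1 | 0 | 0
1 | 1 | 1 | 0 | 1 | 1
1 | 1 | 1 | 1 | 0 | 0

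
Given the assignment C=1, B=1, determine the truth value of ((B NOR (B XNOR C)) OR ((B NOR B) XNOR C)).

Substituting: ((1 NOR (1 XNOR 1)) OR ((1 NOR 1) XNOR 1))
= 0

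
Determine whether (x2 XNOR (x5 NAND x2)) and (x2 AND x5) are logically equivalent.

No. Counterexample: with x2=1, x5=0, Expression 1 = 1 but Expression 2 = 0.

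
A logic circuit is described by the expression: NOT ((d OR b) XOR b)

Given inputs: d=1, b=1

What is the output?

Substituting: NOT ((1 OR 1) XOR 1)
= 1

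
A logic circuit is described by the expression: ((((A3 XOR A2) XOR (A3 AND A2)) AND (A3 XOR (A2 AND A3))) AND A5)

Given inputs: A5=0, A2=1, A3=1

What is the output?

Substituting: ((((1 XOR 1) XOR (1 AND 1)) AND (1 XOR (1 AND 1))) AND 0)
= 0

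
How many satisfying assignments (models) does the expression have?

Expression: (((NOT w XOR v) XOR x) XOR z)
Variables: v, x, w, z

Satisfying assignments: (0,0,0,0), (0,0,1,1), (0,1,0,1), (0,1,1,0), (1,0,0,1), (1,0,1,0), (1,1,0,0), (1,1,1,1)
Count: 8 out of 16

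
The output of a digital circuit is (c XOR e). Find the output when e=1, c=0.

Substituting: (0 XOR 1)
= 1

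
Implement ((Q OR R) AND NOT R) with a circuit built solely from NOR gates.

((((Q NOR R) NOR (Q NOR R)) NOR ((Q NOR R) NOR (Q NOR R))) NOR ((R NOR R) NOR (R NOR R)))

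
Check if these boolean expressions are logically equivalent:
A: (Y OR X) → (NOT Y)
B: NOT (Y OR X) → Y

No, Inverse is not equivalent to original (counterexample: Y=0, W=0, X=0)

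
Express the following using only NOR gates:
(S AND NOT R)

((S NOR S) NOR ((R NOR R) NOR (R NOR R)))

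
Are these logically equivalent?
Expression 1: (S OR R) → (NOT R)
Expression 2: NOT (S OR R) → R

No, Inverse is not equivalent to original (counterexample: S=0, R=0)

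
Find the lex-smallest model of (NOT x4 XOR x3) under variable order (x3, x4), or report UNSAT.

x3=0, x4=0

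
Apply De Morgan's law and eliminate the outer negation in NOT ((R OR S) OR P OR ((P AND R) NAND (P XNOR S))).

NOT (R OR S) AND NOT P AND NOT ((P AND R) NAND (P XNOR S))
De Morgan's: NOT(OR of terms) = AND of negations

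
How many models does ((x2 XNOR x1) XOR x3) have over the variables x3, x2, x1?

Satisfying assignments: (0,0,0), (0,1,1), (1,0,1), (1,1,0)
Count: 4 out of 8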